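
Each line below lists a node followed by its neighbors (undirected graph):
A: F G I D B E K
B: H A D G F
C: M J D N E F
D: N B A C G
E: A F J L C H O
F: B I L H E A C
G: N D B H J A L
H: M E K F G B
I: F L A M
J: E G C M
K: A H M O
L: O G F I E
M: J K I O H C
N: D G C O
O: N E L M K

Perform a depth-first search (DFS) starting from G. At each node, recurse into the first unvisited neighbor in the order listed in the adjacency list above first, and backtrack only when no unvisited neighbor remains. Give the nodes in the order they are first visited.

Visit G
G → N
N → D
D → B
B → H
H → M
M → J
J → E
E → A
A → F
F → I
I → L
L → O
O → K
F → C

G, N, D, B, H, M, J, E, A, F, I, L, O, K, C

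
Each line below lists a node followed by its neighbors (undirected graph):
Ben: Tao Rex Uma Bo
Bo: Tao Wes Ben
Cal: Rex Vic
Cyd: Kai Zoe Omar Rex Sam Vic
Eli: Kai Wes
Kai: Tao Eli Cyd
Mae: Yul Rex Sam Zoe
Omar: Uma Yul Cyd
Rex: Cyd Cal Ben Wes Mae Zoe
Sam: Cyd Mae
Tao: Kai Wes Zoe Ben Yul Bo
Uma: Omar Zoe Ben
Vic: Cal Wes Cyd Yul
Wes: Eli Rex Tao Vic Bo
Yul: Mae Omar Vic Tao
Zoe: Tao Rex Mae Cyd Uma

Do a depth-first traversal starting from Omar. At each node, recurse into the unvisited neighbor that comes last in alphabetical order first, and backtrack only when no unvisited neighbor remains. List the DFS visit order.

Omar Yul Vic Wes Tao Zoe Uma Ben Rex Mae Sam Cyd Kai Eli Cal Bo

Visit Omar
Omar → Yul
Yul → Vic
Vic → Wes
Wes → Tao
Tao → Zoe
Zoe → Uma
Uma → Ben
Ben → Rex
Rex → Mae
Mae → Sam
Sam → Cyd
Cyd → Kai
Kai → Eli
Rex → Cal
Ben → Bo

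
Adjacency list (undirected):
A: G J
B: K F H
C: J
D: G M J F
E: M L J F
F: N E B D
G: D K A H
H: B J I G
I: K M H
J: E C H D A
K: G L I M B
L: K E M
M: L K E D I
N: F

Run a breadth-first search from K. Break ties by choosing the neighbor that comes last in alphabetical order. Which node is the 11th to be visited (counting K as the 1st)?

Visit K; enqueue M, L, I, G, B → queue [M, L, I, G, B]
Visit M; enqueue E, D → queue [L, I, G, B, E, D]
Visit L → queue [I, G, B, E, D]
Visit I; enqueue H → queue [G, B, E, D, H]
Visit G; enqueue A → queue [B, E, D, H, A]
Visit B; enqueue F → queue [E, D, H, A, F]
Visit E; enqueue J → queue [D, H, A, F, J]
Visit D → queue [H, A, F, J]
Visit H → queue [A, F, J]
Visit A → queue [F, J]
Visit F; enqueue N → queue [J, N]
Visit J; enqueue C → queue [N, C]
Visit N → queue [C]
Visit C → queue []

Visit order: K, M, L, I, G, B, E, D, H, A, F, J, N, C

F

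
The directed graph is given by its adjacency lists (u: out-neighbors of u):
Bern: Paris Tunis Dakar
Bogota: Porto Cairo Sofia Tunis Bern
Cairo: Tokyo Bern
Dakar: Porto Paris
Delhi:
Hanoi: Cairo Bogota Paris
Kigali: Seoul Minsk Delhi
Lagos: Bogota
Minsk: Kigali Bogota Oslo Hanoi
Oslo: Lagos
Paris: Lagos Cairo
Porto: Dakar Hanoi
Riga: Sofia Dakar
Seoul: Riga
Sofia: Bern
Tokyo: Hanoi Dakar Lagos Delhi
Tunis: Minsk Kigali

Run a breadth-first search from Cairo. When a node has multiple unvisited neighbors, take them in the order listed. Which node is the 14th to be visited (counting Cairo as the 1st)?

Visit Cairo; enqueue Tokyo, Bern → queue [Tokyo, Bern]
Visit Tokyo; enqueue Hanoi, Dakar, Lagos, Delhi → queue [Bern, Hanoi, Dakar, Lagos, Delhi]
Visit Bern; enqueue Paris, Tunis → queue [Hanoi, Dakar, Lagos, Delhi, Paris, Tunis]
Visit Hanoi; enqueue Bogota → queue [Dakar, Lagos, Delhi, Paris, Tunis, Bogota]
Visit Dakar; enqueue Porto → queue [Lagos, Delhi, Paris, Tunis, Bogota, Porto]
Visit Lagos → queue [Delhi, Paris, Tunis, Bogota, Porto]
Visit Delhi → queue [Paris, Tunis, Bogota, Porto]
Visit Paris → queue [Tunis, Bogota, Porto]
Visit Tunis; enqueue Minsk, Kigali → queue [Bogota, Porto, Minsk, Kigali]
Visit Bogota; enqueue Sofia → queue [Porto, Minsk, Kigali, Sofia]
Visit Porto → queue [Minsk, Kigali, Sofia]
Visit Minsk; enqueue Oslo → queue [Kigali, Sofia, Oslo]
Visit Kigali; enqueue Seoul → queue [Sofia, Oslo, Seoul]
Visit Sofia → queue [Oslo, Seoul]
Visit Oslo → queue [Seoul]
Visit Seoul; enqueue Riga → queue [Riga]
Visit Riga → queue []

Visit order: Cairo, Tokyo, Bern, Hanoi, Dakar, Lagos, Delhi, Paris, Tunis, Bogota, Porto, Minsk, Kigali, Sofia, Oslo, Seoul, Riga

Sofia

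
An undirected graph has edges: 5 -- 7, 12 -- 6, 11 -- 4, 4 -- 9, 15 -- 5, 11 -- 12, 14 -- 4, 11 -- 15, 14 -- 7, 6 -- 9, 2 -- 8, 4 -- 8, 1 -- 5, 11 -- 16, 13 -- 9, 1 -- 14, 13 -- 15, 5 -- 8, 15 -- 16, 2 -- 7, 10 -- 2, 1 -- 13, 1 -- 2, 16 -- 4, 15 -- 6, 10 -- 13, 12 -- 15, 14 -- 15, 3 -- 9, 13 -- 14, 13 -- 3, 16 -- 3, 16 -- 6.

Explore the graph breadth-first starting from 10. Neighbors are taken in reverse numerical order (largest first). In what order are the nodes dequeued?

10 13 2 15 14 9 3 1 8 7 16 12 11 6 5 4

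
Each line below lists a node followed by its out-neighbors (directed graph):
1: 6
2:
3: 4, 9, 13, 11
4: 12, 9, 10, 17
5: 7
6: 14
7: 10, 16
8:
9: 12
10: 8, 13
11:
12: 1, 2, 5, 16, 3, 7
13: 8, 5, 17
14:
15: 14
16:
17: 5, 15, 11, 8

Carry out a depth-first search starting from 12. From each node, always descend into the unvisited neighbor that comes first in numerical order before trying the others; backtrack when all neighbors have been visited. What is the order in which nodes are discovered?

Visit 12
12 → 1
1 → 6
6 → 14
12 → 2
12 → 3
3 → 4
4 → 9
4 → 10
10 → 8
10 → 13
13 → 5
5 → 7
7 → 16
13 → 17
17 → 11
17 → 15

12, 1, 6, 14, 2, 3, 4, 9, 10, 8, 13, 5, 7, 16, 17, 11, 15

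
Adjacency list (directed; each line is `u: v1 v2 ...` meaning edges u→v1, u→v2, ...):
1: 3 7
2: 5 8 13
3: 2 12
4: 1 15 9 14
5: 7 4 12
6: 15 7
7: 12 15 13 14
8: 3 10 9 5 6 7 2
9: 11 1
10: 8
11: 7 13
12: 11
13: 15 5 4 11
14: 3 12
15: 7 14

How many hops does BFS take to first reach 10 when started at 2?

2

Level 0: 2
Level 1: 5, 8, 13
Level 2: 3, 4, 6, 7, 9, 10, 11, 12, 15
Level 3: 1, 14
10 first appears at level 2.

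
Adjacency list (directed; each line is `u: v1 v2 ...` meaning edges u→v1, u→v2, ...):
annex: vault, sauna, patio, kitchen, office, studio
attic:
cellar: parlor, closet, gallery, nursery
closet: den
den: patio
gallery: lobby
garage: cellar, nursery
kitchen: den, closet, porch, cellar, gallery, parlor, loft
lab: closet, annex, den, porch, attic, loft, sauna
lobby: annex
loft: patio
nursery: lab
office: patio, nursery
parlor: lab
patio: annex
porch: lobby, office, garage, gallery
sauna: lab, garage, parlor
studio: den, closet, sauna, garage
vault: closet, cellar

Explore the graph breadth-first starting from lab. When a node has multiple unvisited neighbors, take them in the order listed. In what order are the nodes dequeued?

lab, closet, annex, den, porch, attic, loft, sauna, vault, patio, kitchen, office, studio, lobby, garage, gallery, parlor, cellar, nursery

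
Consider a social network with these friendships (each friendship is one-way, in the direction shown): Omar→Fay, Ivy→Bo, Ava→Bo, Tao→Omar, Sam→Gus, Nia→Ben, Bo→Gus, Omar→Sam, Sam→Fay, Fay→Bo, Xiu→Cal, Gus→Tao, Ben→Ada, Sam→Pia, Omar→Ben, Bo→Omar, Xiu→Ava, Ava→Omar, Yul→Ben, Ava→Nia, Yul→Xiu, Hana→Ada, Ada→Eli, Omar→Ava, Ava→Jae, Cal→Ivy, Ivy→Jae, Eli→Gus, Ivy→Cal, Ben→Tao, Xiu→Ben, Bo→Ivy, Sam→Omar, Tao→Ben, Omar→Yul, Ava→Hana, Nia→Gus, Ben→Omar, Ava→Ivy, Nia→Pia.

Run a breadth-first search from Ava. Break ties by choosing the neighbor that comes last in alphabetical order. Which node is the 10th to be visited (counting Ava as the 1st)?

Visit Ava; enqueue Omar, Nia, Jae, Ivy, Hana, Bo → queue [Omar, Nia, Jae, Ivy, Hana, Bo]
Visit Omar; enqueue Yul, Sam, Fay, Ben → queue [Nia, Jae, Ivy, Hana, Bo, Yul, Sam, Fay, Ben]
Visit Nia; enqueue Pia, Gus → queue [Jae, Ivy, Hana, Bo, Yul, Sam, Fay, Ben, Pia, Gus]
Visit Jae → queue [Ivy, Hana, Bo, Yul, Sam, Fay, Ben, Pia, Gus]
Visit Ivy; enqueue Cal → queue [Hana, Bo, Yul, Sam, Fay, Ben, Pia, Gus, Cal]
Visit Hana; enqueue Ada → queue [Bo, Yul, Sam, Fay, Ben, Pia, Gus, Cal, Ada]
Visit Bo → queue [Yul, Sam, Fay, Ben, Pia, Gus, Cal, Ada]
Visit Yul; enqueue Xiu → queue [Sam, Fay, Ben, Pia, Gus, Cal, Ada, Xiu]
Visit Sam → queue [Fay, Ben, Pia, Gus, Cal, Ada, Xiu]
Visit Fay → queue [Ben, Pia, Gus, Cal, Ada, Xiu]
Visit Ben; enqueue Tao → queue [Pia, Gus, Cal, Ada, Xiu, Tao]
Visit Pia → queue [Gus, Cal, Ada, Xiu, Tao]
Visit Gus → queue [Cal, Ada, Xiu, Tao]
Visit Cal → queue [Ada, Xiu, Tao]
Visit Ada; enqueue Eli → queue [Xiu, Tao, Eli]
Visit Xiu → queue [Tao, Eli]
Visit Tao → queue [Eli]
Visit Eli → queue []

Visit order: Ava, Omar, Nia, Jae, Ivy, Hana, Bo, Yul, Sam, Fay, Ben, Pia, Gus, Cal, Ada, Xiu, Tao, Eli

Fay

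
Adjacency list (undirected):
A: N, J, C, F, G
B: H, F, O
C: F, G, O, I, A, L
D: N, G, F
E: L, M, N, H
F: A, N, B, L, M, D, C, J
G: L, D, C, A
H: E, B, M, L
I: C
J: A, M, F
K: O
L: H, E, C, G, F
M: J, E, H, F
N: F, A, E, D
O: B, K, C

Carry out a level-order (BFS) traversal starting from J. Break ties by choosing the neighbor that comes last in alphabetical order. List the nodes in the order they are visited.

Visit J; enqueue M, F, A → queue [M, F, A]
Visit M; enqueue H, E → queue [F, A, H, E]
Visit F; enqueue N, L, D, C, B → queue [A, H, E, N, L, D, C, B]
Visit A; enqueue G → queue [H, E, N, L, D, C, B, G]
Visit H → queue [E, N, L, D, C, B, G]
Visit E → queue [N, L, D, C, B, G]
Visit N → queue [L, D, C, B, G]
Visit L → queue [D, C, B, G]
Visit D → queue [C, B, G]
Visit C; enqueue O, I → queue [B, G, O, I]
Visit B → queue [G, O, I]
Visit G → queue [O, I]
Visit O; enqueue K → queue [I, K]
Visit I → queue [K]
Visit K → queue []

J -> M -> F -> A -> H -> E -> N -> L -> D -> C -> B -> G -> O -> I -> K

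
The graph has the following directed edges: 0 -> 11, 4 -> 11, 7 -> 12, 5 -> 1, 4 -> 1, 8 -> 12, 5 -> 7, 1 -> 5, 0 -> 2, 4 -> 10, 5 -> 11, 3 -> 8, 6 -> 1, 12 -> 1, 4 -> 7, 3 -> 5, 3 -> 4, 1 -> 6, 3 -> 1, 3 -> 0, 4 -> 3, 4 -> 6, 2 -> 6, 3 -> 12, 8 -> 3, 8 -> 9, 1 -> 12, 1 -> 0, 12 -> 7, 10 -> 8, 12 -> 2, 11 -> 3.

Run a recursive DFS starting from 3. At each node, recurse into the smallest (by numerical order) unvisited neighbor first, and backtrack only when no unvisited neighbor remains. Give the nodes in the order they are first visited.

3 → 0 → 2 → 6 → 1 → 5 → 7 → 12 → 11 → 4 → 10 → 8 → 9

Visit 3
3 → 0
0 → 2
2 → 6
6 → 1
1 → 5
5 → 7
7 → 12
5 → 11
3 → 4
4 → 10
10 → 8
8 → 9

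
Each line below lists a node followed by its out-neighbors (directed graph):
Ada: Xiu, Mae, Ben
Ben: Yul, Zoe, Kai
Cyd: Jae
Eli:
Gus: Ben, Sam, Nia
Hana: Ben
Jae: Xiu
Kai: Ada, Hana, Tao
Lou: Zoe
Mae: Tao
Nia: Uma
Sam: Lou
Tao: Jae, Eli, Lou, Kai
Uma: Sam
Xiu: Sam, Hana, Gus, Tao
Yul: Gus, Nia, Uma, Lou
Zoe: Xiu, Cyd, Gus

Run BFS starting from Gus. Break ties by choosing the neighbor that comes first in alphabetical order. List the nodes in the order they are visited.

Visit Gus; enqueue Ben, Nia, Sam → queue [Ben, Nia, Sam]
Visit Ben; enqueue Kai, Yul, Zoe → queue [Nia, Sam, Kai, Yul, Zoe]
Visit Nia; enqueue Uma → queue [Sam, Kai, Yul, Zoe, Uma]
Visit Sam; enqueue Lou → queue [Kai, Yul, Zoe, Uma, Lou]
Visit Kai; enqueue Ada, Hana, Tao → queue [Yul, Zoe, Uma, Lou, Ada, Hana, Tao]
Visit Yul → queue [Zoe, Uma, Lou, Ada, Hana, Tao]
Visit Zoe; enqueue Cyd, Xiu → queue [Uma, Lou, Ada, Hana, Tao, Cyd, Xiu]
Visit Uma → queue [Lou, Ada, Hana, Tao, Cyd, Xiu]
Visit Lou → queue [Ada, Hana, Tao, Cyd, Xiu]
Visit Ada; enqueue Mae → queue [Hana, Tao, Cyd, Xiu, Mae]
Visit Hana → queue [Tao, Cyd, Xiu, Mae]
Visit Tao; enqueue Eli, Jae → queue [Cyd, Xiu, Mae, Eli, Jae]
Visit Cyd → queue [Xiu, Mae, Eli, Jae]
Visit Xiu → queue [Mae, Eli, Jae]
Visit Mae → queue [Eli, Jae]
Visit Eli → queue [Jae]
Visit Jae → queue []

Gus, Ben, Nia, Sam, Kai, Yul, Zoe, Uma, Lou, Ada, Hana, Tao, Cyd, Xiu, Mae, Eli, Jae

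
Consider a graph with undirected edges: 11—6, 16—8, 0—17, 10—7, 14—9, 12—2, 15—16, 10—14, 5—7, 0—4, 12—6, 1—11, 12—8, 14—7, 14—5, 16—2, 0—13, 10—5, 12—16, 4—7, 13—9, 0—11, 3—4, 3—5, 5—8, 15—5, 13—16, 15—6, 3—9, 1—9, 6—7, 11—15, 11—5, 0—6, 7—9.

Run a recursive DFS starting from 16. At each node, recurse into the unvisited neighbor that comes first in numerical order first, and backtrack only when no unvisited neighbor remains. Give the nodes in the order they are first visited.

16 -> 2 -> 12 -> 6 -> 0 -> 4 -> 3 -> 5 -> 7 -> 9 -> 1 -> 11 -> 15 -> 13 -> 14 -> 10 -> 8 -> 17

Visit 16
16 → 2
2 → 12
12 → 6
6 → 0
0 → 4
4 → 3
3 → 5
5 → 7
7 → 9
9 → 1
1 → 11
11 → 15
9 → 13
9 → 14
14 → 10
5 → 8
0 → 17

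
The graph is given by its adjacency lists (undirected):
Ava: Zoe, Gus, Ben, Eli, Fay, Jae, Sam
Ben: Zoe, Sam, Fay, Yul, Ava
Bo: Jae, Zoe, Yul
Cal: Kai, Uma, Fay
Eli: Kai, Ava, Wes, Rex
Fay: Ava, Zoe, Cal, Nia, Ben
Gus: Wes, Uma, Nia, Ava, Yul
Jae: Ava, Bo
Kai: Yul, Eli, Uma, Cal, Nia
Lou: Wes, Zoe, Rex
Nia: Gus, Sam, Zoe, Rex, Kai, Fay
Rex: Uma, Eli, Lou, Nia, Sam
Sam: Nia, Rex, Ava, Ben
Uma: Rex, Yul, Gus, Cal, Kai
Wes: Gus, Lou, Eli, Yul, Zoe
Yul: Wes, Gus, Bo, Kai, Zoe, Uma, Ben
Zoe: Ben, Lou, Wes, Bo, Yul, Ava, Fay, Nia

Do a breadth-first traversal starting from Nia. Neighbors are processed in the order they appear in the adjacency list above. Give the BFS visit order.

Nia -> Gus -> Sam -> Zoe -> Rex -> Kai -> Fay -> Wes -> Uma -> Ava -> Yul -> Ben -> Lou -> Bo -> Eli -> Cal -> Jae

Visit Nia; enqueue Gus, Sam, Zoe, Rex, Kai, Fay → queue [Gus, Sam, Zoe, Rex, Kai, Fay]
Visit Gus; enqueue Wes, Uma, Ava, Yul → queue [Sam, Zoe, Rex, Kai, Fay, Wes, Uma, Ava, Yul]
Visit Sam; enqueue Ben → queue [Zoe, Rex, Kai, Fay, Wes, Uma, Ava, Yul, Ben]
Visit Zoe; enqueue Lou, Bo → queue [Rex, Kai, Fay, Wes, Uma, Ava, Yul, Ben, Lou, Bo]
Visit Rex; enqueue Eli → queue [Kai, Fay, Wes, Uma, Ava, Yul, Ben, Lou, Bo, Eli]
Visit Kai; enqueue Cal → queue [Fay, Wes, Uma, Ava, Yul, Ben, Lou, Bo, Eli, Cal]
Visit Fay → queue [Wes, Uma, Ava, Yul, Ben, Lou, Bo, Eli, Cal]
Visit Wes → queue [Uma, Ava, Yul, Ben, Lou, Bo, Eli, Cal]
Visit Uma → queue [Ava, Yul, Ben, Lou, Bo, Eli, Cal]
Visit Ava; enqueue Jae → queue [Yul, Ben, Lou, Bo, Eli, Cal, Jae]
Visit Yul → queue [Ben, Lou, Bo, Eli, Cal, Jae]
Visit Ben → queue [Lou, Bo, Eli, Cal, Jae]
Visit Lou → queue [Bo, Eli, Cal, Jae]
Visit Bo → queue [Eli, Cal, Jae]
Visit Eli → queue [Cal, Jae]
Visit Cal → queue [Jae]
Visit Jae → queue []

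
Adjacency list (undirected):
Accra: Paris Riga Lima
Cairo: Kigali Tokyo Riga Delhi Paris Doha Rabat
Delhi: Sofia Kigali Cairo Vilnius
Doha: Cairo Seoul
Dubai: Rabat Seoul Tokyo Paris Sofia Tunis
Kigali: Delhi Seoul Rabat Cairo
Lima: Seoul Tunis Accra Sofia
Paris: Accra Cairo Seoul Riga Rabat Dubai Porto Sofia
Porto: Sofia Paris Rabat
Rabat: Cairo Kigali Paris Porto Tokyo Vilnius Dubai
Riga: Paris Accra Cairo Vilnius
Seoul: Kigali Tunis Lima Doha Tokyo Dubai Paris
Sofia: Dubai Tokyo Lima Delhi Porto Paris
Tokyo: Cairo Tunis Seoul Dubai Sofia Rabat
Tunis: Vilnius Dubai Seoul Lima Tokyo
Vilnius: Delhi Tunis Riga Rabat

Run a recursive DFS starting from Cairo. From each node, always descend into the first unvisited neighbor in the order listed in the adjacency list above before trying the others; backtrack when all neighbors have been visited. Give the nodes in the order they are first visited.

Visit Cairo
Cairo → Kigali
Kigali → Delhi
Delhi → Sofia
Sofia → Dubai
Dubai → Rabat
Rabat → Paris
Paris → Accra
Accra → Riga
Riga → Vilnius
Vilnius → Tunis
Tunis → Seoul
Seoul → Lima
Seoul → Doha
Seoul → Tokyo
Paris → Porto

Cairo, Kigali, Delhi, Sofia, Dubai, Rabat, Paris, Accra, Riga, Vilnius, Tunis, Seoul, Lima, Doha, Tokyo, Porto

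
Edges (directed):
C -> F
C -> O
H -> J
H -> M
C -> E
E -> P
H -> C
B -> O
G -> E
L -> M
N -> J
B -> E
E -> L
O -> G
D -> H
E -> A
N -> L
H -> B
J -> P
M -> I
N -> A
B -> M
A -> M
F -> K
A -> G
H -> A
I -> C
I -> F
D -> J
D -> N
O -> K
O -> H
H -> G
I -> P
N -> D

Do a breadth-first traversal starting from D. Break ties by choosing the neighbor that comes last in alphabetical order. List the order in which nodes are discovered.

Visit D; enqueue N, J, H → queue [N, J, H]
Visit N; enqueue L, A → queue [J, H, L, A]
Visit J; enqueue P → queue [H, L, A, P]
Visit H; enqueue M, G, C, B → queue [L, A, P, M, G, C, B]
Visit L → queue [A, P, M, G, C, B]
Visit A → queue [P, M, G, C, B]
Visit P → queue [M, G, C, B]
Visit M; enqueue I → queue [G, C, B, I]
Visit G; enqueue E → queue [C, B, I, E]
Visit C; enqueue O, F → queue [B, I, E, O, F]
Visit B → queue [I, E, O, F]
Visit I → queue [E, O, F]
Visit E → queue [O, F]
Visit O; enqueue K → queue [F, K]
Visit F → queue [K]
Visit K → queue []

D N J H L A P M G C B I E O F K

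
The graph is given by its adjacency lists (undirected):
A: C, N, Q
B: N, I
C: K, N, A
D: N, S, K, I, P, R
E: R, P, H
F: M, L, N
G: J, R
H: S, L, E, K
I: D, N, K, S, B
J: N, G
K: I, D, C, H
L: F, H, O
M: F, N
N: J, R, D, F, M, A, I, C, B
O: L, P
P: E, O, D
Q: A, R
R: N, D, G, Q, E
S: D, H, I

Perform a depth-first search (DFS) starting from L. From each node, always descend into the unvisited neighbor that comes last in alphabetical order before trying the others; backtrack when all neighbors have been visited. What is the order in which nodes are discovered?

L O P E R Q A N M F J G I S H K D C B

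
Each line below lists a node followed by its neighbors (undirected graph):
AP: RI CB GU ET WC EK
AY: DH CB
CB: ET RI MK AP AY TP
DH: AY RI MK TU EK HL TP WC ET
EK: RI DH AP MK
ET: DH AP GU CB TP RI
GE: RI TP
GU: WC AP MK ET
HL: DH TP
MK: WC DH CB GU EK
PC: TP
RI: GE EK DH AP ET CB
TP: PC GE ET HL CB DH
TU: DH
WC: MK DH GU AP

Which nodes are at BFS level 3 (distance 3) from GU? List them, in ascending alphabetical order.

AY, GE, HL, PC, TU

Level 0: GU
Level 1: AP, ET, MK, WC
Level 2: CB, DH, EK, RI, TP
Level 3: AY, GE, HL, PC, TU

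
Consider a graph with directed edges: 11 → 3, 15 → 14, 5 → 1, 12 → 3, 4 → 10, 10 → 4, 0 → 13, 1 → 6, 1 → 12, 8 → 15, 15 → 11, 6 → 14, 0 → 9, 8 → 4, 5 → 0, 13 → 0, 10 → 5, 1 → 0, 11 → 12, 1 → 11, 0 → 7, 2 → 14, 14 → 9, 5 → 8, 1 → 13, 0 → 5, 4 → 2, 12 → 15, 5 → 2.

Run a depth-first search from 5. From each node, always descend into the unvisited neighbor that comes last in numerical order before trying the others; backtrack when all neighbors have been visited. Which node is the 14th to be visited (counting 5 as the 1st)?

Visit 5
5 → 8
8 → 15
15 → 14
14 → 9
15 → 11
11 → 12
12 → 3
8 → 4
4 → 10
4 → 2
5 → 1
1 → 13
13 → 0
0 → 7
1 → 6

Visit order: 5, 8, 15, 14, 9, 11, 12, 3, 4, 10, 2, 1, 13, 0, 7, 6

0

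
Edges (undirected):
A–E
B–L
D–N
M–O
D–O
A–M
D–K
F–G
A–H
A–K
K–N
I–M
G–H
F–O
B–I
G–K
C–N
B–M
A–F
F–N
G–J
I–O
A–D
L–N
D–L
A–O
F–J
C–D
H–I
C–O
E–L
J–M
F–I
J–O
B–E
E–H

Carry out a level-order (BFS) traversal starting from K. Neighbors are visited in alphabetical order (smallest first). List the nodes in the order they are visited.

Visit K; enqueue A, D, G, N → queue [A, D, G, N]
Visit A; enqueue E, F, H, M, O → queue [D, G, N, E, F, H, M, O]
Visit D; enqueue C, L → queue [G, N, E, F, H, M, O, C, L]
Visit G; enqueue J → queue [N, E, F, H, M, O, C, L, J]
Visit N → queue [E, F, H, M, O, C, L, J]
Visit E; enqueue B → queue [F, H, M, O, C, L, J, B]
Visit F; enqueue I → queue [H, M, O, C, L, J, B, I]
Visit H → queue [M, O, C, L, J, B, I]
Visit M → queue [O, C, L, J, B, I]
Visit O → queue [C, L, J, B, I]
Visit C → queue [L, J, B, I]
Visit L → queue [J, B, I]
Visit J → queue [B, I]
Visit B → queue [I]
Visit I → queue []

K → A → D → G → N → E → F → H → M → O → C → L → J → B → I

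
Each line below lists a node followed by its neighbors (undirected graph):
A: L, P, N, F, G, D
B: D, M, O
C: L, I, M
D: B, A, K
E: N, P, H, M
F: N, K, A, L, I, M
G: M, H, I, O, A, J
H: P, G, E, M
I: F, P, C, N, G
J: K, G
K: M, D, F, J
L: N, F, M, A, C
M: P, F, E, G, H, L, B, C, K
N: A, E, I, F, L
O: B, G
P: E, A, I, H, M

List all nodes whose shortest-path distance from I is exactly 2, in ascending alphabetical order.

A, E, H, J, K, L, M, O

Level 0: I
Level 1: C, F, G, N, P
Level 2: A, E, H, J, K, L, M, O
Level 3: B, D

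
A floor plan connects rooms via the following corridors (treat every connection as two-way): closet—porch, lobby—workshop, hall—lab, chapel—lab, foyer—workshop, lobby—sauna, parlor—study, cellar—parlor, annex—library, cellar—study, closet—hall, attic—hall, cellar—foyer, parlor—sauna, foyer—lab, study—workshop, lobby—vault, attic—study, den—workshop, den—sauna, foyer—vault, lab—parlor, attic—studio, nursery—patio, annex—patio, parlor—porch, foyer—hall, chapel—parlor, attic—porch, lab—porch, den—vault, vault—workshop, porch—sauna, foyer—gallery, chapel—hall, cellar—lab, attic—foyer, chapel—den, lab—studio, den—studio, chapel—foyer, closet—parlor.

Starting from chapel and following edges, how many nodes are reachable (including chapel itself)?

BFS from chapel visits: chapel, parlor, lab, hall, foyer, den, study, sauna, porch, closet, cellar, studio, attic, workshop, vault, gallery, lobby
Reachable nodes: 17 of 21 total.

17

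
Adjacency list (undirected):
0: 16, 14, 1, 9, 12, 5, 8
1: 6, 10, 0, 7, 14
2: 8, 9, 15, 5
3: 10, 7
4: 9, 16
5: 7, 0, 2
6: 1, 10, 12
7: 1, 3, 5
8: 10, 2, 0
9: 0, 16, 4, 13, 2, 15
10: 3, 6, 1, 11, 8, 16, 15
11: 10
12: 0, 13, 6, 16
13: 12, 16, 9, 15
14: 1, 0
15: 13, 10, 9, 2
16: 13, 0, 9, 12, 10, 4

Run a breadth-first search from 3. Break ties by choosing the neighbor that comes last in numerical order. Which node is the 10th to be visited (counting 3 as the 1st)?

Visit 3; enqueue 10, 7 → queue [10, 7]
Visit 10; enqueue 16, 15, 11, 8, 6, 1 → queue [7, 16, 15, 11, 8, 6, 1]
Visit 7; enqueue 5 → queue [16, 15, 11, 8, 6, 1, 5]
Visit 16; enqueue 13, 12, 9, 4, 0 → queue [15, 11, 8, 6, 1, 5, 13, 12, 9, 4, 0]
Visit 15; enqueue 2 → queue [11, 8, 6, 1, 5, 13, 12, 9, 4, 0, 2]
Visit 11 → queue [8, 6, 1, 5, 13, 12, 9, 4, 0, 2]
Visit 8 → queue [6, 1, 5, 13, 12, 9, 4, 0, 2]
Visit 6 → queue [1, 5, 13, 12, 9, 4, 0, 2]
Visit 1; enqueue 14 → queue [5, 13, 12, 9, 4, 0, 2, 14]
Visit 5 → queue [13, 12, 9, 4, 0, 2, 14]
Visit 13 → queue [12, 9, 4, 0, 2, 14]
Visit 12 → queue [9, 4, 0, 2, 14]
Visit 9 → queue [4, 0, 2, 14]
Visit 4 → queue [0, 2, 14]
Visit 0 → queue [2, 14]
Visit 2 → queue [14]
Visit 14 → queue []

Visit order: 3, 10, 7, 16, 15, 11, 8, 6, 1, 5, 13, 12, 9, 4, 0, 2, 14

5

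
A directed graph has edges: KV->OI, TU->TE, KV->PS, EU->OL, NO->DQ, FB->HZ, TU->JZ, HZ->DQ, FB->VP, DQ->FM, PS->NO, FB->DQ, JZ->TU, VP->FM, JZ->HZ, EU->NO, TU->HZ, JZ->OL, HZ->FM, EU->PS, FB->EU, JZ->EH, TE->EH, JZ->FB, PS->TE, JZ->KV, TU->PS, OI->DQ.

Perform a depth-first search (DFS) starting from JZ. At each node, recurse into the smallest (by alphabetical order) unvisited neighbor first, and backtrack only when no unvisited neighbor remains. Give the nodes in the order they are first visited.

JZ, EH, FB, DQ, FM, EU, NO, OL, PS, TE, HZ, VP, KV, OI, TU

Visit JZ
JZ → EH
JZ → FB
FB → DQ
DQ → FM
FB → EU
EU → NO
EU → OL
EU → PS
PS → TE
FB → HZ
FB → VP
JZ → KV
KV → OI
JZ → TU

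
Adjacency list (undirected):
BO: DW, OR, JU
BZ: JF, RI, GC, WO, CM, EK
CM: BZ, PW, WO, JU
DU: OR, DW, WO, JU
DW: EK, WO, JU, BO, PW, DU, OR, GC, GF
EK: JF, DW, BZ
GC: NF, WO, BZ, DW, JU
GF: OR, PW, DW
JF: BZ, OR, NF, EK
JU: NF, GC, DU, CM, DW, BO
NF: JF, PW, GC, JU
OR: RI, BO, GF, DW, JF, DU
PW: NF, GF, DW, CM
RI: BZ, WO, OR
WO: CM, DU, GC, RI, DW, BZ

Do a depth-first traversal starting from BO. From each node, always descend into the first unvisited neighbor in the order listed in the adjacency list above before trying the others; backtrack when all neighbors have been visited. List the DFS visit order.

Visit BO
BO → DW
DW → EK
EK → JF
JF → BZ
BZ → RI
RI → WO
WO → CM
CM → PW
PW → NF
NF → GC
GC → JU
JU → DU
DU → OR
OR → GF

BO, DW, EK, JF, BZ, RI, WO, CM, PW, NF, GC, JU, DU, OR, GF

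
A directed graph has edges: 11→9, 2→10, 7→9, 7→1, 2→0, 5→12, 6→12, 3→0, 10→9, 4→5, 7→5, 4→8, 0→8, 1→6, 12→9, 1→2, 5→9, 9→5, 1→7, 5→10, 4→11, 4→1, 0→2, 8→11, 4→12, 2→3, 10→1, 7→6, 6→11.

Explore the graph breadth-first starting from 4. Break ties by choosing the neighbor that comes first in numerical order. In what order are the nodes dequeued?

Visit 4; enqueue 1, 5, 8, 11, 12 → queue [1, 5, 8, 11, 12]
Visit 1; enqueue 2, 6, 7 → queue [5, 8, 11, 12, 2, 6, 7]
Visit 5; enqueue 9, 10 → queue [8, 11, 12, 2, 6, 7, 9, 10]
Visit 8 → queue [11, 12, 2, 6, 7, 9, 10]
Visit 11 → queue [12, 2, 6, 7, 9, 10]
Visit 12 → queue [2, 6, 7, 9, 10]
Visit 2; enqueue 0, 3 → queue [6, 7, 9, 10, 0, 3]
Visit 6 → queue [7, 9, 10, 0, 3]
Visit 7 → queue [9, 10, 0, 3]
Visit 9 → queue [10, 0, 3]
Visit 10 → queue [0, 3]
Visit 0 → queue [3]
Visit 3 → queue []

4 1 5 8 11 12 2 6 7 9 10 0 3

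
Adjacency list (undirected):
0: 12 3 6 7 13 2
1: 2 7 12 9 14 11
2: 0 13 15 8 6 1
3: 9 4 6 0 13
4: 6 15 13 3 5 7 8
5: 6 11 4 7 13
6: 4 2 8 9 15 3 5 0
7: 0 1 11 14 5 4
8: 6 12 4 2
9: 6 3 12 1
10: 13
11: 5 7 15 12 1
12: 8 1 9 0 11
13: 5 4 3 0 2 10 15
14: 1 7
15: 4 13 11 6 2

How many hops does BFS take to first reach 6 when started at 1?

2

Level 0: 1
Level 1: 2, 7, 9, 11, 12, 14
Level 2: 0, 3, 4, 5, 6, 8, 13, 15
Level 3: 10
6 first appears at level 2.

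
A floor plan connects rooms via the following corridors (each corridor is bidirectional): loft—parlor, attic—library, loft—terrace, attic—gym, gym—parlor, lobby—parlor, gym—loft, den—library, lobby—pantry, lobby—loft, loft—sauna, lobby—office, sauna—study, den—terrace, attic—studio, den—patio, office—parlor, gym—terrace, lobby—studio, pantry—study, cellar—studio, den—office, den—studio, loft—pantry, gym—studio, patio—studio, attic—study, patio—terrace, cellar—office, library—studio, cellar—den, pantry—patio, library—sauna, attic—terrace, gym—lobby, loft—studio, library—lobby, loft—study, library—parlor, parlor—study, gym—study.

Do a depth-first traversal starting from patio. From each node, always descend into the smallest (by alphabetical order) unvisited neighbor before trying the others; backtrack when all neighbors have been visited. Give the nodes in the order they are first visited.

patio, den, cellar, office, lobby, gym, attic, library, parlor, loft, pantry, study, sauna, studio, terrace

Visit patio
patio → den
den → cellar
cellar → office
office → lobby
lobby → gym
gym → attic
attic → library
library → parlor
parlor → loft
loft → pantry
pantry → study
study → sauna
loft → studio
loft → terrace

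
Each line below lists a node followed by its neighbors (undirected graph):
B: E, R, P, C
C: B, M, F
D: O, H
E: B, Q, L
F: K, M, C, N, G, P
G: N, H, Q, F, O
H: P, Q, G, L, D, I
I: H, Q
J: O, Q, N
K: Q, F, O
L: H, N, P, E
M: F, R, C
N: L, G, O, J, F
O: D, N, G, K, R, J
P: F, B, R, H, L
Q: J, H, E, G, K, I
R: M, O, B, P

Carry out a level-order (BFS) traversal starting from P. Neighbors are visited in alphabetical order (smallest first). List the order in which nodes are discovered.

Visit P; enqueue B, F, H, L, R → queue [B, F, H, L, R]
Visit B; enqueue C, E → queue [F, H, L, R, C, E]
Visit F; enqueue G, K, M, N → queue [H, L, R, C, E, G, K, M, N]
Visit H; enqueue D, I, Q → queue [L, R, C, E, G, K, M, N, D, I, Q]
Visit L → queue [R, C, E, G, K, M, N, D, I, Q]
Visit R; enqueue O → queue [C, E, G, K, M, N, D, I, Q, O]
Visit C → queue [E, G, K, M, N, D, I, Q, O]
Visit E → queue [G, K, M, N, D, I, Q, O]
Visit G → queue [K, M, N, D, I, Q, O]
Visit K → queue [M, N, D, I, Q, O]
Visit M → queue [N, D, I, Q, O]
Visit N; enqueue J → queue [D, I, Q, O, J]
Visit D → queue [I, Q, O, J]
Visit I → queue [Q, O, J]
Visit Q → queue [O, J]
Visit O → queue [J]
Visit J → queue []

P, B, F, H, L, R, C, E, G, K, M, N, D, I, Q, O, J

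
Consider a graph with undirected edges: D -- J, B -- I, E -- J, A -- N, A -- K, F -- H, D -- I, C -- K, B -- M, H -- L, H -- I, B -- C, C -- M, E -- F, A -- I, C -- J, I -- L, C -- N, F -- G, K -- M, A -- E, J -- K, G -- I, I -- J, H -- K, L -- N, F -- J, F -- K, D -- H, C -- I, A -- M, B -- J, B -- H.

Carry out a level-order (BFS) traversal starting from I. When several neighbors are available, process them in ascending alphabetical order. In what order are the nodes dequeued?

I, A, B, C, D, G, H, J, L, E, K, M, N, F

Visit I; enqueue A, B, C, D, G, H, J, L → queue [A, B, C, D, G, H, J, L]
Visit A; enqueue E, K, M, N → queue [B, C, D, G, H, J, L, E, K, M, N]
Visit B → queue [C, D, G, H, J, L, E, K, M, N]
Visit C → queue [D, G, H, J, L, E, K, M, N]
Visit D → queue [G, H, J, L, E, K, M, N]
Visit G; enqueue F → queue [H, J, L, E, K, M, N, F]
Visit H → queue [J, L, E, K, M, N, F]
Visit J → queue [L, E, K, M, N, F]
Visit L → queue [E, K, M, N, F]
Visit E → queue [K, M, N, F]
Visit K → queue [M, N, F]
Visit M → queue [N, F]
Visit N → queue [F]
Visit F → queue []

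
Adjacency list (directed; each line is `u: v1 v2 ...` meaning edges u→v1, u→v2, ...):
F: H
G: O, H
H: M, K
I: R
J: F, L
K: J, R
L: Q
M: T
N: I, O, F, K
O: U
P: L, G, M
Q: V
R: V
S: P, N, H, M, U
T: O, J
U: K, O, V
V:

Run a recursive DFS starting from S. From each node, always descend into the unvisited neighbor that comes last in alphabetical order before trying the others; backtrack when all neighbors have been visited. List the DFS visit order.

S U V O K R J L Q F H M T P G N I

Visit S
S → U
U → V
U → O
U → K
K → R
K → J
J → L
L → Q
J → F
F → H
H → M
M → T
S → P
P → G
S → N
N → I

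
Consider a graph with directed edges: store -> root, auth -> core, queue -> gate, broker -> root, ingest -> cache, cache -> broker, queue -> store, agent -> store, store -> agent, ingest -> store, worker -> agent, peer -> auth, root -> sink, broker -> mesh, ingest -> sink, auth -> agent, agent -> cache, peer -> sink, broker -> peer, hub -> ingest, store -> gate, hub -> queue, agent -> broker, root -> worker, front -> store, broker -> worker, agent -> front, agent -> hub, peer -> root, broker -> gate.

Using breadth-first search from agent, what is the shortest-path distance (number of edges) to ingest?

Level 0: agent
Level 1: broker, cache, front, hub, store
Level 2: gate, ingest, mesh, peer, queue, root, worker
Level 3: auth, sink
Level 4: core
ingest first appears at level 2.

2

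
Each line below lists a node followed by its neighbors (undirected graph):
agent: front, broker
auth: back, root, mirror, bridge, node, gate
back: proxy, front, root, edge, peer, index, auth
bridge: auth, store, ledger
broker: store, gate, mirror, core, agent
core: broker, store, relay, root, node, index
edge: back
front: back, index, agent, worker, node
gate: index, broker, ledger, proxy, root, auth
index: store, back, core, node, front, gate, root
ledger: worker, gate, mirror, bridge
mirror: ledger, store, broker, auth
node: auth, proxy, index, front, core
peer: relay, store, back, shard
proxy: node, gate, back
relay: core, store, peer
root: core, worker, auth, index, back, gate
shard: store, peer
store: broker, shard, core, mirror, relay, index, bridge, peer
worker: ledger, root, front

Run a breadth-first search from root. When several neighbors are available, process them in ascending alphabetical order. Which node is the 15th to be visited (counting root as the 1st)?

Visit root; enqueue auth, back, core, gate, index, worker → queue [auth, back, core, gate, index, worker]
Visit auth; enqueue bridge, mirror, node → queue [back, core, gate, index, worker, bridge, mirror, node]
Visit back; enqueue edge, front, peer, proxy → queue [core, gate, index, worker, bridge, mirror, node, edge, front, peer, proxy]
Visit core; enqueue broker, relay, store → queue [gate, index, worker, bridge, mirror, node, edge, front, peer, proxy, broker, relay, store]
Visit gate; enqueue ledger → queue [index, worker, bridge, mirror, node, edge, front, peer, proxy, broker, relay, store, ledger]
Visit index → queue [worker, bridge, mirror, node, edge, front, peer, proxy, broker, relay, store, ledger]
Visit worker → queue [bridge, mirror, node, edge, front, peer, proxy, broker, relay, store, ledger]
Visit bridge → queue [mirror, node, edge, front, peer, proxy, broker, relay, store, ledger]
Visit mirror → queue [node, edge, front, peer, proxy, broker, relay, store, ledger]
Visit node → queue [edge, front, peer, proxy, broker, relay, store, ledger]
Visit edge → queue [front, peer, proxy, broker, relay, store, ledger]
Visit front; enqueue agent → queue [peer, proxy, broker, relay, store, ledger, agent]
Visit peer; enqueue shard → queue [proxy, broker, relay, store, ledger, agent, shard]
Visit proxy → queue [broker, relay, store, ledger, agent, shard]
Visit broker → queue [relay, store, ledger, agent, shard]
Visit relay → queue [store, ledger, agent, shard]
Visit store → queue [ledger, agent, shard]
Visit ledger → queue [agent, shard]
Visit agent → queue [shard]
Visit shard → queue []

Visit order: root, auth, back, core, gate, index, worker, bridge, mirror, node, edge, front, peer, proxy, broker, relay, store, ledger, agent, shard

broker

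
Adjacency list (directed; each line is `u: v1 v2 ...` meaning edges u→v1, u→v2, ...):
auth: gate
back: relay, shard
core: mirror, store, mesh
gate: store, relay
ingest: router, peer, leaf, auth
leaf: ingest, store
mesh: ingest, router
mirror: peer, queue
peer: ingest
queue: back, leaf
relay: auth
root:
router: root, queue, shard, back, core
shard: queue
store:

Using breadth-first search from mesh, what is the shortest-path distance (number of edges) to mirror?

Level 0: mesh
Level 1: ingest, router
Level 2: auth, back, core, leaf, peer, queue, root, shard
Level 3: gate, mirror, relay, store
mirror first appears at level 3.

3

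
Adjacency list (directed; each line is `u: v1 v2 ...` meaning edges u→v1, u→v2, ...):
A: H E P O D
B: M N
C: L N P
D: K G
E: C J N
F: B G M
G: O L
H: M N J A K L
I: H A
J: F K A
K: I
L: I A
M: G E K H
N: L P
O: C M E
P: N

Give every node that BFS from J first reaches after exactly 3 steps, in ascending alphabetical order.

C, L, N

Level 0: J
Level 1: A, F, K
Level 2: B, D, E, G, H, I, M, O, P
Level 3: C, L, N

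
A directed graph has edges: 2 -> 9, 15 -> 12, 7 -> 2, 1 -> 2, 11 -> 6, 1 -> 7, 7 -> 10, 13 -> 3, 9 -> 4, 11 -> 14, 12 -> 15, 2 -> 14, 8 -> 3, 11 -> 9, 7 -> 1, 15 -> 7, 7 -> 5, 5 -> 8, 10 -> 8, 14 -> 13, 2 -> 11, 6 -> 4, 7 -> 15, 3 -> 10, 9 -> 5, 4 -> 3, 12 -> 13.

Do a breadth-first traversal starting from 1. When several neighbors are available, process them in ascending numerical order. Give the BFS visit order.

1 2 7 9 11 14 5 10 15 4 6 13 8 12 3

Visit 1; enqueue 2, 7 → queue [2, 7]
Visit 2; enqueue 9, 11, 14 → queue [7, 9, 11, 14]
Visit 7; enqueue 5, 10, 15 → queue [9, 11, 14, 5, 10, 15]
Visit 9; enqueue 4 → queue [11, 14, 5, 10, 15, 4]
Visit 11; enqueue 6 → queue [14, 5, 10, 15, 4, 6]
Visit 14; enqueue 13 → queue [5, 10, 15, 4, 6, 13]
Visit 5; enqueue 8 → queue [10, 15, 4, 6, 13, 8]
Visit 10 → queue [15, 4, 6, 13, 8]
Visit 15; enqueue 12 → queue [4, 6, 13, 8, 12]
Visit 4; enqueue 3 → queue [6, 13, 8, 12, 3]
Visit 6 → queue [13, 8, 12, 3]
Visit 13 → queue [8, 12, 3]
Visit 8 → queue [12, 3]
Visit 12 → queue [3]
Visit 3 → queue []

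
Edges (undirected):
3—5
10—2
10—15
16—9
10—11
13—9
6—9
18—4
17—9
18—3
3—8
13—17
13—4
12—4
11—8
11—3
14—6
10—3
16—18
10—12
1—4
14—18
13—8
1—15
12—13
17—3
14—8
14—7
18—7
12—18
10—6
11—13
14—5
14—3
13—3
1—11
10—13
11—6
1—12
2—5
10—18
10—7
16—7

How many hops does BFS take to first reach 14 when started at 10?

2

Level 0: 10
Level 1: 2, 3, 6, 7, 11, 12, 13, 15, 18
Level 2: 1, 4, 5, 8, 9, 14, 16, 17
14 first appears at level 2.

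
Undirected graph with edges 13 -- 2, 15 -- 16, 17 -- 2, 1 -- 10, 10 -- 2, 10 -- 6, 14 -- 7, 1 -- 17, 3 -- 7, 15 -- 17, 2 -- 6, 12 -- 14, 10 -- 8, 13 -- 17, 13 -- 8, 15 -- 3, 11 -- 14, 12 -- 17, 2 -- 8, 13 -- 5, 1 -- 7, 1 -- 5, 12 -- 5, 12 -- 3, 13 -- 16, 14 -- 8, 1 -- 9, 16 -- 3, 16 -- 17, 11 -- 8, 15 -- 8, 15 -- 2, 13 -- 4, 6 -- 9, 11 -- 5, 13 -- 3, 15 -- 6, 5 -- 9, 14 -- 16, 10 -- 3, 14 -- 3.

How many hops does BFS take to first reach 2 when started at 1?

2

Level 0: 1
Level 1: 5, 7, 9, 10, 17
Level 2: 2, 3, 6, 8, 11, 12, 13, 14, 15, 16
Level 3: 4
2 first appears at level 2.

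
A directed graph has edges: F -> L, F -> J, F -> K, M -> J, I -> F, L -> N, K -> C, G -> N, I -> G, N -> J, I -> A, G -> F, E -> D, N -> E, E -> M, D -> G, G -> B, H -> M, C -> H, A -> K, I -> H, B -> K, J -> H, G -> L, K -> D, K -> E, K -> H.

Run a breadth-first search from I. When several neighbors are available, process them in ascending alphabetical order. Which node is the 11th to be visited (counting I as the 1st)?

M

Visit I; enqueue A, F, G, H → queue [A, F, G, H]
Visit A; enqueue K → queue [F, G, H, K]
Visit F; enqueue J, L → queue [G, H, K, J, L]
Visit G; enqueue B, N → queue [H, K, J, L, B, N]
Visit H; enqueue M → queue [K, J, L, B, N, M]
Visit K; enqueue C, D, E → queue [J, L, B, N, M, C, D, E]
Visit J → queue [L, B, N, M, C, D, E]
Visit L → queue [B, N, M, C, D, E]
Visit B → queue [N, M, C, D, E]
Visit N → queue [M, C, D, E]
Visit M → queue [C, D, E]
Visit C → queue [D, E]
Visit D → queue [E]
Visit E → queue []

Visit order: I, A, F, G, H, K, J, L, B, N, M, C, D, E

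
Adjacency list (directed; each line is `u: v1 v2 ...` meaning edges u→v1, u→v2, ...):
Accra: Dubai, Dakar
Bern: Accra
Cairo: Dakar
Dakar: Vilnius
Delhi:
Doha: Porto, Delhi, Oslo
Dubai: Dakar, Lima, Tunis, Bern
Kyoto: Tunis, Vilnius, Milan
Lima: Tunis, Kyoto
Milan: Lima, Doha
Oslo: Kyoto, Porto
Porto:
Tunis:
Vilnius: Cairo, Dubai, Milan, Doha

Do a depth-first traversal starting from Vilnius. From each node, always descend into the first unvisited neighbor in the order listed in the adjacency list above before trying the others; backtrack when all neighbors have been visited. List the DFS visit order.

Visit Vilnius
Vilnius → Cairo
Cairo → Dakar
Vilnius → Dubai
Dubai → Lima
Lima → Tunis
Lima → Kyoto
Kyoto → Milan
Milan → Doha
Doha → Porto
Doha → Delhi
Doha → Oslo
Dubai → Bern
Bern → Accra

Vilnius, Cairo, Dakar, Dubai, Lima, Tunis, Kyoto, Milan, Doha, Porto, Delhi, Oslo, Bern, Accra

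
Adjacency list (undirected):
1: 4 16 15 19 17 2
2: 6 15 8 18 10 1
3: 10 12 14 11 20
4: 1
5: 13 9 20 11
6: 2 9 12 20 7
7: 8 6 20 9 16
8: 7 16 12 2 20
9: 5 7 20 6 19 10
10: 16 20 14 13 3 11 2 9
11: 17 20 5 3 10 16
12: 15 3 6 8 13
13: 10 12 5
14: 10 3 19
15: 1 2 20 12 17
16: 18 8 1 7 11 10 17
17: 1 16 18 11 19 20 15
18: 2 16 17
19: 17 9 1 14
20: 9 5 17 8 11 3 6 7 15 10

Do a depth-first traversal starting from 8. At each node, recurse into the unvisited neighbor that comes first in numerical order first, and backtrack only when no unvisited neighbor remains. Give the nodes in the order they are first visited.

Visit 8
8 → 2
2 → 1
1 → 4
1 → 15
15 → 12
12 → 3
3 → 10
10 → 9
9 → 5
5 → 11
11 → 16
16 → 7
7 → 6
6 → 20
20 → 17
17 → 18
17 → 19
19 → 14
5 → 13

8, 2, 1, 4, 15, 12, 3, 10, 9, 5, 11, 16, 7, 6, 20, 17, 18, 19, 14, 13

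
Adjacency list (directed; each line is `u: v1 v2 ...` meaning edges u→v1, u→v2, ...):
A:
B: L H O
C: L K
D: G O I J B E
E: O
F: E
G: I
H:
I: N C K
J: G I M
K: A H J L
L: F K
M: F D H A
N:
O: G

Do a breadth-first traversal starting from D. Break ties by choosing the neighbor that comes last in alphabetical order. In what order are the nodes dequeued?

Visit D; enqueue O, J, I, G, E, B → queue [O, J, I, G, E, B]
Visit O → queue [J, I, G, E, B]
Visit J; enqueue M → queue [I, G, E, B, M]
Visit I; enqueue N, K, C → queue [G, E, B, M, N, K, C]
Visit G → queue [E, B, M, N, K, C]
Visit E → queue [B, M, N, K, C]
Visit B; enqueue L, H → queue [M, N, K, C, L, H]
Visit M; enqueue F, A → queue [N, K, C, L, H, F, A]
Visit N → queue [K, C, L, H, F, A]
Visit K → queue [C, L, H, F, A]
Visit C → queue [L, H, F, A]
Visit L → queue [H, F, A]
Visit H → queue [F, A]
Visit F → queue [A]
Visit A → queue []

D, O, J, I, G, E, B, M, N, K, C, L, H, F, A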